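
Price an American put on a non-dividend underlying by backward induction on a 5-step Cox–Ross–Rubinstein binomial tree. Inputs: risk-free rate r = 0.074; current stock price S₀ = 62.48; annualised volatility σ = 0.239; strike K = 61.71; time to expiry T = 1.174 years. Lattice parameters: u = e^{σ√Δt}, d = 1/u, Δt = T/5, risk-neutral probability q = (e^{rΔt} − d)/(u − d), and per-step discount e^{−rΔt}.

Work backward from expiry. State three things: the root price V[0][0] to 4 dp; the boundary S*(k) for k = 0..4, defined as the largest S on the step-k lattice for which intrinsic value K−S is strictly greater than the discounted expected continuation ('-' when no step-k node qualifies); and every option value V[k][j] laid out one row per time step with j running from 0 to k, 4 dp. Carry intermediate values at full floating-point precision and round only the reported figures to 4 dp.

price = 4.3409
boundary = - - 49.5621 44.1422 49.5621
tree:
4.3409
7.4037 1.9393
12.1479 3.7055 0.5364
17.5678 6.8644 1.2038 0.0000
22.3950 12.1479 2.7015 0.0000 0.0000
26.6943 17.5678 6.0625 0.0000 0.0000 0.0000

Δt=0.23480  u=1.12278  d=0.89064  q=0.54658  discount=0.98277
step 5 (expiry): payoffs max(K−S,0) = 26.6943 17.5678 6.0625 0.0000 0.0000 0.0000
step 4: (k=4,j=0): S=39.3150, (K−S)⁺=22.3950, hold=21.3321 ⇒ V=22.3950 exercise | (k=4,j=1): S=49.5621, (K−S)⁺=12.1479, hold=11.0850 ⇒ V=12.1479 exercise | (k=4,j=2): S=62.4800, (K−S)⁺=0.0000, hold=2.7015 ⇒ V=2.7015 continue | (k=4,j=3): S=78.7649, (K−S)⁺=0.0000, hold=0.0000 ⇒ V=0.0000 continue | (k=4,j=4): S=99.2942, (K−S)⁺=0.0000, hold=0.0000 ⇒ V=0.0000 continue  boundary S*=49.5621
step 3: (k=3,j=0): S=44.1422, (K−S)⁺=17.5678, hold=16.5049 ⇒ V=17.5678 exercise | (k=3,j=1): S=55.6475, (K−S)⁺=6.0625, hold=6.8644 ⇒ V=6.8644 continue | (k=3,j=2): S=70.1515, (K−S)⁺=0.0000, hold=1.2038 ⇒ V=1.2038 continue | (k=3,j=3): S=88.4358, (K−S)⁺=0.0000, hold=0.0000 ⇒ V=0.0000 continue  boundary S*=44.1422
step 2: (k=2,j=0): S=49.5621, (K−S)⁺=12.1479, hold=11.5157 ⇒ V=12.1479 exercise | (k=2,j=1): S=62.4800, (K−S)⁺=0.0000, hold=3.7055 ⇒ V=3.7055 continue | (k=2,j=2): S=78.7649, (K−S)⁺=0.0000, hold=0.5364 ⇒ V=0.5364 continue  boundary S*=49.5621
step 1: (k=1,j=0): S=55.6475, (K−S)⁺=6.0625, hold=7.4037 ⇒ V=7.4037 continue | (k=1,j=1): S=70.1515, (K−S)⁺=0.0000, hold=1.9393 ⇒ V=1.9393 continue  boundary S*=-
step 0: (k=0,j=0): S=62.4800, (K−S)⁺=0.0000, hold=4.3409 ⇒ V=4.3409 continue  boundary S*=-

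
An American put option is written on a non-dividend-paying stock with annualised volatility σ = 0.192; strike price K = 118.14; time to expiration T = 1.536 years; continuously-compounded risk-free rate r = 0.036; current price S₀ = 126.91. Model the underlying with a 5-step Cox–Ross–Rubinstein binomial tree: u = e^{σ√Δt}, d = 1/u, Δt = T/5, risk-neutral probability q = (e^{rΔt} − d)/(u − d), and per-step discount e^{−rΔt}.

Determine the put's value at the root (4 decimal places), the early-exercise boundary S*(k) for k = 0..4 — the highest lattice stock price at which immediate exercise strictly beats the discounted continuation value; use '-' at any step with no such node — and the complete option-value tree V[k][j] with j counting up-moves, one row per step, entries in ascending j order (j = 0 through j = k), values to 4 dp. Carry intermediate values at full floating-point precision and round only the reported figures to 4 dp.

params: Δt=0.30720 u=1.11229 d=0.89905 q=0.52557 e^(-rΔt)=0.98900
t_5 payoffs: 43.5958 25.9154 4.0416 0.0000 0.0000 0.0000
t_4: node(4,0) S=82.9145 payoff=35.2255 vs cont=33.9262 → 35.2255 [stop]  node(4,1) S=102.5801 payoff=15.5599 vs cont=14.2606 → 15.5599 [stop]  node(4,2) S=126.9100 payoff=0.0000 vs cont=1.8964 → 1.8964 [wait]  node(4,3) S=157.0105 payoff=0.0000 vs cont=0.0000 → 0.0000 [wait]  node(4,4) S=194.2502 payoff=0.0000 vs cont=0.0000 → 0.0000 [wait]  ⇒ S*(4)=102.5801
t_3: node(3,0) S=92.2246 payoff=25.9154 vs cont=24.6161 → 25.9154 [stop]  node(3,1) S=114.0984 payoff=4.0416 vs cont=8.2866 → 8.2866 [wait]  node(3,2) S=141.1602 payoff=0.0000 vs cont=0.8898 → 0.8898 [wait]  node(3,3) S=174.6405 payoff=0.0000 vs cont=0.0000 → 0.0000 [wait]  ⇒ S*(3)=92.2246
t_2: node(2,0) S=102.5801 payoff=15.5599 vs cont=16.4671 → 16.4671 [wait]  node(2,1) S=126.9100 payoff=0.0000 vs cont=4.3507 → 4.3507 [wait]  node(2,2) S=157.0105 payoff=0.0000 vs cont=0.4175 → 0.4175 [wait]  ⇒ S*(2)=-
t_1: node(1,0) S=114.0984 payoff=4.0416 vs cont=9.9880 → 9.9880 [wait]  node(1,1) S=141.1602 payoff=0.0000 vs cont=2.2584 → 2.2584 [wait]  ⇒ S*(1)=-
t_0: node(0,0) S=126.9100 payoff=0.0000 vs cont=5.8603 → 5.8603 [wait]  ⇒ S*(0)=-

price = 5.8603
boundary = - - - 92.2246 102.5801
tree:
5.8603
9.9880 2.2584
16.4671 4.3507 0.4175
25.9154 8.2866 0.8898 0.0000
35.2255 15.5599 1.8964 0.0000 0.0000
43.5958 25.9154 4.0416 0.0000 0.0000 0.0000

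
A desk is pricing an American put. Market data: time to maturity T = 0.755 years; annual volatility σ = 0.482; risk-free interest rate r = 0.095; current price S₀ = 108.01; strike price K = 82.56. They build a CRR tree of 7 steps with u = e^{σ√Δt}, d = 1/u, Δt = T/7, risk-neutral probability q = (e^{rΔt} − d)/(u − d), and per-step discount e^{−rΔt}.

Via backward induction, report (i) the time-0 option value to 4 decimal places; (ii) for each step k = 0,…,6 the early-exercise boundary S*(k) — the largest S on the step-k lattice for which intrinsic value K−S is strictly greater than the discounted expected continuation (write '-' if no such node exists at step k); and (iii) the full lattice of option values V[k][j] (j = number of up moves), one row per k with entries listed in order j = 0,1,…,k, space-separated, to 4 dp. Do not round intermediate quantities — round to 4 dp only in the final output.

price = 4.8013
boundary = - - - - 57.3422 48.9471 57.3422
tree:
4.8013
7.6229 1.9988
11.7796 3.5059 0.4900
17.6019 6.0358 0.9763 0.0000
25.2178 10.1346 1.9452 0.0000 0.0000
33.6129 16.4244 3.8754 0.0000 0.0000 0.0000
40.7789 25.2178 7.7210 0.0000 0.0000 0.0000 0.0000
46.8958 33.6129 15.3828 0.0000 0.0000 0.0000 0.0000 0.0000

params: Δt=0.10786 u=1.17151 d=0.85360 q=0.49290 e^(-rΔt)=0.98981
t_7 payoffs: 46.8958 33.6129 15.3828 0.0000 0.0000 0.0000 0.0000 0.0000
t_6: node(6,0) S=41.7811 payoff=40.7789 vs cont=39.9373 → 40.7789 [stop]  node(6,1) S=57.3422 payoff=25.2178 vs cont=24.3761 → 25.2178 [stop]  node(6,2) S=78.6990 payoff=3.8610 vs cont=7.7210 → 7.7210 [wait]  node(6,3) S=108.0100 payoff=0.0000 vs cont=0.0000 → 0.0000 [wait]  node(6,4) S=148.2377 payoff=0.0000 vs cont=0.0000 → 0.0000 [wait]  node(6,5) S=203.4479 payoff=0.0000 vs cont=0.0000 → 0.0000 [wait]  node(6,6) S=279.2209 payoff=0.0000 vs cont=0.0000 → 0.0000 [wait]  ⇒ S*(6)=57.3422
t_5: node(5,0) S=48.9471 payoff=33.6129 vs cont=32.7712 → 33.6129 [stop]  node(5,1) S=67.1772 payoff=15.3828 vs cont=16.4244 → 16.4244 [wait]  node(5,2) S=92.1970 payoff=0.0000 vs cont=3.8754 → 3.8754 [wait]  node(5,3) S=126.5352 payoff=0.0000 vs cont=0.0000 → 0.0000 [wait]  node(5,4) S=173.6625 payoff=0.0000 vs cont=0.0000 → 0.0000 [wait]  node(5,5) S=238.3420 payoff=0.0000 vs cont=0.0000 → 0.0000 [wait]  ⇒ S*(5)=48.9471
t_4: node(4,0) S=57.3422 payoff=25.2178 vs cont=24.8843 → 25.2178 [stop]  node(4,1) S=78.6990 payoff=3.8610 vs cont=10.1346 → 10.1346 [wait]  node(4,2) S=108.0100 payoff=0.0000 vs cont=1.9452 → 1.9452 [wait]  node(4,3) S=148.2377 payoff=0.0000 vs cont=0.0000 → 0.0000 [wait]  node(4,4) S=203.4479 payoff=0.0000 vs cont=0.0000 → 0.0000 [wait]  ⇒ S*(4)=57.3422
t_3: node(3,0) S=67.1772 payoff=15.3828 vs cont=17.6019 → 17.6019 [wait]  node(3,1) S=92.1970 payoff=0.0000 vs cont=6.0358 → 6.0358 [wait]  node(3,2) S=126.5352 payoff=0.0000 vs cont=0.9763 → 0.9763 [wait]  node(3,3) S=173.6625 payoff=0.0000 vs cont=0.0000 → 0.0000 [wait]  ⇒ S*(3)=-
t_2: node(2,0) S=78.6990 payoff=3.8610 vs cont=11.7796 → 11.7796 [wait]  node(2,1) S=108.0100 payoff=0.0000 vs cont=3.5059 → 3.5059 [wait]  node(2,2) S=148.2377 payoff=0.0000 vs cont=0.4900 → 0.4900 [wait]  ⇒ S*(2)=-
t_1: node(1,0) S=92.1970 payoff=0.0000 vs cont=7.6229 → 7.6229 [wait]  node(1,1) S=126.5352 payoff=0.0000 vs cont=1.9988 → 1.9988 [wait]  ⇒ S*(1)=-
t_0: node(0,0) S=108.0100 payoff=0.0000 vs cont=4.8013 → 4.8013 [wait]  ⇒ S*(0)=-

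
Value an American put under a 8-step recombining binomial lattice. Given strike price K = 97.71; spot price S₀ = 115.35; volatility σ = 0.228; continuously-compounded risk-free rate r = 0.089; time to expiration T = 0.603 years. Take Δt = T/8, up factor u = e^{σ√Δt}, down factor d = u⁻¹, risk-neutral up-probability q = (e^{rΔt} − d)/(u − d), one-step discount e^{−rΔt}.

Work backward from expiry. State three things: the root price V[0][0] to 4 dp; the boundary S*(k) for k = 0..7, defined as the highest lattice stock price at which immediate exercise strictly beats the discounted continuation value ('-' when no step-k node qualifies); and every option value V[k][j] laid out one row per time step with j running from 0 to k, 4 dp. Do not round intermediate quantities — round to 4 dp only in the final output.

Δt=0.07537, u=1.06460, d=0.93932, q=0.53809, disc=e^(-rΔt)=0.99331
k=8 terminal: V=max(K-S,0) → 27.8006 18.4770 7.9099 0.0000 0.0000 0.0000 0.0000 0.0000 0.0000
k=7: j=0 S=74.4254 intr=23.2846 cont=22.6313 V=23.2846[EX]; j=1 S=84.3512 intr=13.3588 cont=12.7055 V=13.3588[EX]; j=2 S=95.6009 intr=2.1091 cont=3.6293 V=3.6293[hold]; j=3 S=108.3509 intr=0.0000 cont=0.0000 V=0.0000[hold]; j=4 S=122.8013 intr=0.0000 cont=0.0000 V=0.0000[hold]; j=5 S=139.1789 intr=0.0000 cont=0.0000 V=0.0000[hold]; j=6 S=157.7407 intr=0.0000 cont=0.0000 V=0.0000[hold]; j=7 S=178.7780 intr=0.0000 cont=0.0000 V=0.0000[hold]  S*(7)=84.3512
k=6: j=0 S=79.2330 intr=18.4770 cont=17.8237 V=18.4770[EX]; j=1 S=89.8001 intr=7.9099 cont=8.0692 V=8.0692[hold]; j=2 S=101.7764 intr=0.0000 cont=1.6652 V=1.6652[hold]; j=3 S=115.3500 intr=0.0000 cont=0.0000 V=0.0000[hold]; j=4 S=130.7338 intr=0.0000 cont=0.0000 V=0.0000[hold]; j=5 S=148.1694 intr=0.0000 cont=0.0000 V=0.0000[hold]; j=6 S=167.9302 intr=0.0000 cont=0.0000 V=0.0000[hold]  S*(6)=79.2330
k=5: j=0 S=84.3512 intr=13.3588 cont=12.7906 V=13.3588[EX]; j=1 S=95.6009 intr=2.1091 cont=4.5924 V=4.5924[hold]; j=2 S=108.3509 intr=0.0000 cont=0.7640 V=0.7640[hold]; j=3 S=122.8013 intr=0.0000 cont=0.0000 V=0.0000[hold]; j=4 S=139.1789 intr=0.0000 cont=0.0000 V=0.0000[hold]; j=5 S=157.7407 intr=0.0000 cont=0.0000 V=0.0000[hold]  S*(5)=84.3512
k=4: j=0 S=89.8001 intr=7.9099 cont=8.5839 V=8.5839[hold]; j=1 S=101.7764 intr=0.0000 cont=2.5155 V=2.5155[hold]; j=2 S=115.3500 intr=0.0000 cont=0.3506 V=0.3506[hold]; j=3 S=130.7338 intr=0.0000 cont=0.0000 V=0.0000[hold]; j=4 S=148.1694 intr=0.0000 cont=0.0000 V=0.0000[hold]  S*(4)=-
k=3: j=0 S=95.6009 intr=2.1091 cont=5.2830 V=5.2830[hold]; j=1 S=108.3509 intr=0.0000 cont=1.3415 V=1.3415[hold]; j=2 S=122.8013 intr=0.0000 cont=0.1608 V=0.1608[hold]; j=3 S=139.1789 intr=0.0000 cont=0.0000 V=0.0000[hold]  S*(3)=-
k=2: j=0 S=101.7764 intr=0.0000 cont=3.1410 V=3.1410[hold]; j=1 S=115.3500 intr=0.0000 cont=0.7015 V=0.7015[hold]; j=2 S=130.7338 intr=0.0000 cont=0.0738 V=0.0738[hold]  S*(2)=-
k=1: j=0 S=108.3509 intr=0.0000 cont=1.8161 V=1.8161[hold]; j=1 S=122.8013 intr=0.0000 cont=0.3613 V=0.3613[hold]  S*(1)=-
k=0: j=0 S=115.3500 intr=0.0000 cont=1.0264 V=1.0264[hold]  S*(0)=-

price = 1.0264
boundary = - - - - - 84.3512 79.2330 84.3512
tree:
1.0264
1.8161 0.3613
3.1410 0.7015 0.0738
5.2830 1.3415 0.1608 0.0000
8.5839 2.5155 0.3506 0.0000 0.0000
13.3588 4.5924 0.7640 0.0000 0.0000 0.0000
18.4770 8.0692 1.6652 0.0000 0.0000 0.0000 0.0000
23.2846 13.3588 3.6293 0.0000 0.0000 0.0000 0.0000 0.0000
27.8006 18.4770 7.9099 0.0000 0.0000 0.0000 0.0000 0.0000 0.0000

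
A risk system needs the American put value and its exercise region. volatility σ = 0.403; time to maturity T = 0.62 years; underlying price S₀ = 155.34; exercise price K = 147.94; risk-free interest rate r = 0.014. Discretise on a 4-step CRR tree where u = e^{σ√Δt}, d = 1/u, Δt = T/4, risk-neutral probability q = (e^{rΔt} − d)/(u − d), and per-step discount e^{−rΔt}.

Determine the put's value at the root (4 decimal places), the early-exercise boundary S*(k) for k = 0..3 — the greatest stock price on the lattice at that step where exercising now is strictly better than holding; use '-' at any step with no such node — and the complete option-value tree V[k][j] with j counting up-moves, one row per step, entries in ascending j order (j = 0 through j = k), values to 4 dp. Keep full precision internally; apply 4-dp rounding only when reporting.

price = 15.0475
boundary = - - - 96.5086
tree:
15.0475
23.7153 5.2339
35.9759 9.8454 0.0000
51.4314 18.5200 0.0000 0.0000
65.5906 34.8376 0.0000 0.0000 0.0000

Δt=0.15500, u=1.17194, d=0.85329, q=0.46723, disc=e^(-rΔt)=0.99783
k=4 terminal: V=max(K-S,0) → 65.5906 34.8376 0.0000 0.0000 0.0000
k=3: j=0 S=96.5086 intr=51.4314 cont=51.1107 V=51.4314[EX]; j=1 S=132.5493 intr=15.3907 cont=18.5200 V=18.5200[hold]; j=2 S=182.0493 intr=0.0000 cont=0.0000 V=0.0000[hold]; j=3 S=250.0348 intr=0.0000 cont=0.0000 V=0.0000[hold]  S*(3)=96.5086
k=2: j=0 S=113.1024 intr=34.8376 cont=35.9759 V=35.9759[hold]; j=1 S=155.3400 intr=0.0000 cont=9.8454 V=9.8454[hold]; j=2 S=213.3510 intr=0.0000 cont=0.0000 V=0.0000[hold]  S*(2)=-
k=1: j=0 S=132.5493 intr=15.3907 cont=23.7153 V=23.7153[hold]; j=1 S=182.0493 intr=0.0000 cont=5.2339 V=5.2339[hold]  S*(1)=-
k=0: j=0 S=155.3400 intr=0.0000 cont=15.0475 V=15.0475[hold]  S*(0)=-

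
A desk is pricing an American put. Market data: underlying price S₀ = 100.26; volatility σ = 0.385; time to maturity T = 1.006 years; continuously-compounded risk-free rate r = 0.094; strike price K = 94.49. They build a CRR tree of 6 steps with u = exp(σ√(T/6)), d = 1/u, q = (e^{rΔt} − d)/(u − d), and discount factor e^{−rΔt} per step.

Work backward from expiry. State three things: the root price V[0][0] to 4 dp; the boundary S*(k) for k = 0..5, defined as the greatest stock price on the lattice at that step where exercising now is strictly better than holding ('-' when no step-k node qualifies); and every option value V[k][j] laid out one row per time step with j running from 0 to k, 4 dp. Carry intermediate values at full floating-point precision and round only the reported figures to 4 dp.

Δt=0.16767  u=1.17075  d=0.85415  q=0.51085  discount=0.98436
step 6 (expiry): payoffs max(K−S,0) = 55.5552 41.1236 21.3428 0.0000 0.0000 0.0000 0.0000
step 5: (k=5,j=0): S=45.5830, (K−S)⁺=48.9070, hold=47.4295 ⇒ V=48.9070 exercise | (k=5,j=1): S=62.4788, (K−S)⁺=32.0112, hold=30.5336 ⇒ V=32.0112 exercise | (k=5,j=2): S=85.6373, (K−S)⁺=8.8527, hold=10.2767 ⇒ V=10.2767 continue | (k=5,j=3): S=117.3796, (K−S)⁺=0.0000, hold=0.0000 ⇒ V=0.0000 continue | (k=5,j=4): S=160.8876, (K−S)⁺=0.0000, hold=0.0000 ⇒ V=0.0000 continue | (k=5,j=5): S=220.5223, (K−S)⁺=0.0000, hold=0.0000 ⇒ V=0.0000 continue  boundary S*=62.4788
step 4: (k=4,j=0): S=53.3664, (K−S)⁺=41.1236, hold=39.6461 ⇒ V=41.1236 exercise | (k=4,j=1): S=73.1472, (K−S)⁺=21.3428, hold=20.5813 ⇒ V=21.3428 exercise | (k=4,j=2): S=100.2600, (K−S)⁺=0.0000, hold=4.9483 ⇒ V=4.9483 continue | (k=4,j=3): S=137.4224, (K−S)⁺=0.0000, hold=0.0000 ⇒ V=0.0000 continue | (k=4,j=4): S=188.3595, (K−S)⁺=0.0000, hold=0.0000 ⇒ V=0.0000 continue  boundary S*=73.1472
step 3: (k=3,j=0): S=62.4788, (K−S)⁺=32.0112, hold=30.5336 ⇒ V=32.0112 exercise | (k=3,j=1): S=85.6373, (K−S)⁺=8.8527, hold=12.7650 ⇒ V=12.7650 continue | (k=3,j=2): S=117.3796, (K−S)⁺=0.0000, hold=2.3826 ⇒ V=2.3826 continue | (k=3,j=3): S=160.8876, (K−S)⁺=0.0000, hold=0.0000 ⇒ V=0.0000 continue  boundary S*=62.4788
step 2: (k=2,j=0): S=73.1472, (K−S)⁺=21.3428, hold=21.8325 ⇒ V=21.8325 continue | (k=2,j=1): S=100.2600, (K−S)⁺=0.0000, hold=7.3445 ⇒ V=7.3445 continue | (k=2,j=2): S=137.4224, (K−S)⁺=0.0000, hold=1.1472 ⇒ V=1.1472 continue  boundary S*=-
step 1: (k=1,j=0): S=85.6373, (K−S)⁺=8.8527, hold=14.2057 ⇒ V=14.2057 continue | (k=1,j=1): S=117.3796, (K−S)⁺=0.0000, hold=4.1133 ⇒ V=4.1133 continue  boundary S*=-
step 0: (k=0,j=0): S=100.2600, (K−S)⁺=0.0000, hold=8.9086 ⇒ V=8.9086 continue  boundary S*=-

price = 8.9086
boundary = - - - 62.4788 73.1472 62.4788
tree:
8.9086
14.2057 4.1133
21.8325 7.3445 1.1472
32.0112 12.7650 2.3826 0.0000
41.1236 21.3428 4.9483 0.0000 0.0000
48.9070 32.0112 10.2767 0.0000 0.0000 0.0000
55.5552 41.1236 21.3428 0.0000 0.0000 0.0000 0.0000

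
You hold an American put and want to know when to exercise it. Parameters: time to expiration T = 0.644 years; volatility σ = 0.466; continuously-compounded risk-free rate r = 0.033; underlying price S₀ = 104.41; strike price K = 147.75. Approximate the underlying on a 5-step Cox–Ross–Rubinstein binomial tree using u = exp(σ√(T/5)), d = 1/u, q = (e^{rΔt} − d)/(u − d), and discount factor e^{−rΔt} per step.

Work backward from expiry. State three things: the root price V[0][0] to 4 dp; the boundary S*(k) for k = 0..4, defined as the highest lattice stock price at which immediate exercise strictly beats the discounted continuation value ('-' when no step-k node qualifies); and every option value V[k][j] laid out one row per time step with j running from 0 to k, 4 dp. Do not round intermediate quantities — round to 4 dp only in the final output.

price = 46.4522
boundary = - - 74.7271 88.3304 104.4100
tree:
46.4522
59.4908 32.2258
73.0229 44.8281 18.3610
84.5312 59.4196 28.8427 6.7528
94.2672 73.0229 43.3400 12.8186 0.0000
102.5038 84.5312 59.4196 24.3332 0.0000 0.0000

params: Δt=0.12880 u=1.18204 d=0.84600 q=0.47096 e^(-rΔt)=0.99576
t_5 payoffs: 102.5038 84.5312 59.4196 24.3332 0.0000 0.0000
t_4: node(4,0) S=53.4828 payoff=94.2672 vs cont=93.6406 → 94.2672 [stop]  node(4,1) S=74.7271 payoff=73.0229 vs cont=72.3963 → 73.0229 [stop]  node(4,2) S=104.4100 payoff=43.3400 vs cont=42.7133 → 43.3400 [stop]  node(4,3) S=145.8835 payoff=1.8665 vs cont=12.8186 → 12.8186 [wait]  node(4,4) S=203.8310 payoff=0.0000 vs cont=0.0000 → 0.0000 [wait]  ⇒ S*(4)=104.4100
t_3: node(3,0) S=63.2188 payoff=84.5312 vs cont=83.9046 → 84.5312 [stop]  node(3,1) S=88.3304 payoff=59.4196 vs cont=58.7930 → 59.4196 [stop]  node(3,2) S=123.4168 payoff=24.3332 vs cont=28.8427 → 28.8427 [wait]  node(3,3) S=172.4401 payoff=0.0000 vs cont=6.7528 → 6.7528 [wait]  ⇒ S*(3)=88.3304
t_2: node(2,0) S=74.7271 payoff=73.0229 vs cont=72.3963 → 73.0229 [stop]  node(2,1) S=104.4100 payoff=43.3400 vs cont=44.8281 → 44.8281 [wait]  node(2,2) S=145.8835 payoff=1.8665 vs cont=18.3610 → 18.3610 [wait]  ⇒ S*(2)=74.7271
t_1: node(1,0) S=88.3304 payoff=59.4196 vs cont=59.4908 → 59.4908 [wait]  node(1,1) S=123.4168 payoff=24.3332 vs cont=32.2258 → 32.2258 [wait]  ⇒ S*(1)=-
t_0: node(0,0) S=104.4100 payoff=43.3400 vs cont=46.4522 → 46.4522 [wait]  ⇒ S*(0)=-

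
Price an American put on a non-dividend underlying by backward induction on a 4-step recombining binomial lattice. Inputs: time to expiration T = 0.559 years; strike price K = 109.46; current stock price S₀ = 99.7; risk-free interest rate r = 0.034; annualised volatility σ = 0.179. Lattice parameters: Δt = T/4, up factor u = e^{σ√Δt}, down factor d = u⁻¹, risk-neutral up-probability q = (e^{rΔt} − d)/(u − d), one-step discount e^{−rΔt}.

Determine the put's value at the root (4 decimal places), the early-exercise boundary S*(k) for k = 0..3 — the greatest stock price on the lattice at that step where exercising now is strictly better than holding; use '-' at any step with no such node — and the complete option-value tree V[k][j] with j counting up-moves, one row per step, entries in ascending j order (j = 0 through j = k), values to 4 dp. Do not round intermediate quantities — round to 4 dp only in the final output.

price = 10.8778
boundary = - 93.2468 87.2113 93.2468
tree:
10.8778
16.2132 6.0297
22.2487 10.1777 2.2382
27.8935 16.2132 4.6739 0.0000
33.1730 22.2487 9.7600 0.0000 0.0000

Δt=0.13975  u=1.06921  d=0.93527  q=0.51884  discount=0.99526
step 4 (expiry): payoffs max(K−S,0) = 33.1730 22.2487 9.7600 0.0000 0.0000
step 3: (k=3,j=0): S=81.5665, (K−S)⁺=27.8935, hold=27.3747 ⇒ V=27.8935 exercise | (k=3,j=1): S=93.2468, (K−S)⁺=16.2132, hold=15.6943 ⇒ V=16.2132 exercise | (k=3,j=2): S=106.5998, (K−S)⁺=2.8602, hold=4.6739 ⇒ V=4.6739 continue | (k=3,j=3): S=121.8649, (K−S)⁺=0.0000, hold=0.0000 ⇒ V=0.0000 continue  boundary S*=93.2468
step 2: (k=2,j=0): S=87.2113, (K−S)⁺=22.2487, hold=21.7298 ⇒ V=22.2487 exercise | (k=2,j=1): S=99.7000, (K−S)⁺=9.7600, hold=10.1777 ⇒ V=10.1777 continue | (k=2,j=2): S=113.9771, (K−S)⁺=0.0000, hold=2.2382 ⇒ V=2.2382 continue  boundary S*=87.2113
step 1: (k=1,j=0): S=93.2468, (K−S)⁺=16.2132, hold=15.9100 ⇒ V=16.2132 exercise | (k=1,j=1): S=106.5998, (K−S)⁺=2.8602, hold=6.0297 ⇒ V=6.0297 continue  boundary S*=93.2468
step 0: (k=0,j=0): S=99.7000, (K−S)⁺=9.7600, hold=10.8778 ⇒ V=10.8778 continue  boundary S*=-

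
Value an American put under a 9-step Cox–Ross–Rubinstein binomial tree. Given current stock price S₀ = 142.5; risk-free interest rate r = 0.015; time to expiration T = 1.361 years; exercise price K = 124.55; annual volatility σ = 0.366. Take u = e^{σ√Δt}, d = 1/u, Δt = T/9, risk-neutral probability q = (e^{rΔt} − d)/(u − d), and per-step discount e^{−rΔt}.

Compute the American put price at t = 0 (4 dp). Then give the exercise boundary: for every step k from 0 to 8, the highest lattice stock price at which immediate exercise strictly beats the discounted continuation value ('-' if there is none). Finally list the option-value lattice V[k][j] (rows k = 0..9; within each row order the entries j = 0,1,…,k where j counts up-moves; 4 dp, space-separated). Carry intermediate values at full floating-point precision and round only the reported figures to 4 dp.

price = 13.3432
boundary = - - - - - 69.9447 80.6430 92.9777 107.1990
tree:
13.3432
18.8488 7.2591
25.9105 11.0534 3.0568
34.5079 16.4340 5.0980 0.7920
44.3104 23.7272 8.3686 1.4702 0.0386
54.6053 33.0269 13.4561 2.7274 0.0733 0.0000
63.8844 43.9070 21.0355 5.0568 0.1392 0.0000 0.0000
71.9325 54.6053 31.5723 9.3700 0.2645 0.0000 0.0000 0.0000
78.9129 63.8844 43.9070 17.3510 0.5024 0.0000 0.0000 0.0000 0.0000
84.9672 71.9325 54.6053 31.5723 0.9545 0.0000 0.0000 0.0000 0.0000 0.0000

params: Δt=0.15122 u=1.15295 d=0.86734 q=0.47243 e^(-rΔt)=0.99773
t_9 payoffs: 84.9672 71.9325 54.6053 31.5723 0.9545 0.0000 0.0000 0.0000 0.0000 0.0000
t_8: node(8,0) S=45.6371 payoff=78.9129 vs cont=78.6307 → 78.9129 [stop]  node(8,1) S=60.6656 payoff=63.8844 vs cont=63.6022 → 63.8844 [stop]  node(8,2) S=80.6430 payoff=43.9070 vs cont=43.6248 → 43.9070 [stop]  node(8,3) S=107.1990 payoff=17.3510 vs cont=17.0688 → 17.3510 [stop]  node(8,4) S=142.5000 payoff=0.0000 vs cont=0.5024 → 0.5024 [wait]  node(8,5) S=189.4257 payoff=0.0000 vs cont=0.0000 → 0.0000 [wait]  node(8,6) S=251.8043 payoff=0.0000 vs cont=0.0000 → 0.0000 [wait]  node(8,7) S=334.7243 payoff=0.0000 vs cont=0.0000 → 0.0000 [wait]  node(8,8) S=444.9501 payoff=0.0000 vs cont=0.0000 → 0.0000 [wait]  ⇒ S*(8)=107.1990
t_7: node(7,0) S=52.6175 payoff=71.9325 vs cont=71.6503 → 71.9325 [stop]  node(7,1) S=69.9447 payoff=54.6053 vs cont=54.3231 → 54.6053 [stop]  node(7,2) S=92.9777 payoff=31.5723 vs cont=31.2901 → 31.5723 [stop]  node(7,3) S=123.5955 payoff=0.9545 vs cont=9.3700 → 9.3700 [wait]  node(7,4) S=164.2960 payoff=0.0000 vs cont=0.2645 → 0.2645 [wait]  node(7,5) S=218.3992 payoff=0.0000 vs cont=0.0000 → 0.0000 [wait]  node(7,6) S=290.3188 payoff=0.0000 vs cont=0.0000 → 0.0000 [wait]  node(7,7) S=385.9218 payoff=0.0000 vs cont=0.0000 → 0.0000 [wait]  ⇒ S*(7)=92.9777
t_6: node(6,0) S=60.6656 payoff=63.8844 vs cont=63.6022 → 63.8844 [stop]  node(6,1) S=80.6430 payoff=43.9070 vs cont=43.6248 → 43.9070 [stop]  node(6,2) S=107.1990 payoff=17.3510 vs cont=21.0355 → 21.0355 [wait]  node(6,3) S=142.5000 payoff=0.0000 vs cont=5.0568 → 5.0568 [wait]  node(6,4) S=189.4257 payoff=0.0000 vs cont=0.1392 → 0.1392 [wait]  node(6,5) S=251.8043 payoff=0.0000 vs cont=0.0000 → 0.0000 [wait]  node(6,6) S=334.7243 payoff=0.0000 vs cont=0.0000 → 0.0000 [wait]  ⇒ S*(6)=80.6430
t_5: node(5,0) S=69.9447 payoff=54.6053 vs cont=54.3231 → 54.6053 [stop]  node(5,1) S=92.9777 payoff=31.5723 vs cont=33.0269 → 33.0269 [wait]  node(5,2) S=123.5955 payoff=0.9545 vs cont=13.4561 → 13.4561 [wait]  node(5,3) S=164.2960 payoff=0.0000 vs cont=2.7274 → 2.7274 [wait]  node(5,4) S=218.3992 payoff=0.0000 vs cont=0.0733 → 0.0733 [wait]  node(5,5) S=290.3188 payoff=0.0000 vs cont=0.0000 → 0.0000 [wait]  ⇒ S*(5)=69.9447
t_4: node(4,0) S=80.6430 payoff=43.9070 vs cont=44.3104 → 44.3104 [wait]  node(4,1) S=107.1990 payoff=17.3510 vs cont=23.7272 → 23.7272 [wait]  node(4,2) S=142.5000 payoff=0.0000 vs cont=8.3686 → 8.3686 [wait]  node(4,3) S=189.4257 payoff=0.0000 vs cont=1.4702 → 1.4702 [wait]  node(4,4) S=251.8043 payoff=0.0000 vs cont=0.0386 → 0.0386 [wait]  ⇒ S*(4)=-
t_3: node(3,0) S=92.9777 payoff=31.5723 vs cont=34.5079 → 34.5079 [wait]  node(3,1) S=123.5955 payoff=0.9545 vs cont=16.4340 → 16.4340 [wait]  node(3,2) S=164.2960 payoff=0.0000 vs cont=5.0980 → 5.0980 [wait]  node(3,3) S=218.3992 payoff=0.0000 vs cont=0.7920 → 0.7920 [wait]  ⇒ S*(3)=-
t_2: node(2,0) S=107.1990 payoff=17.3510 vs cont=25.9105 → 25.9105 [wait]  node(2,1) S=142.5000 payoff=0.0000 vs cont=11.0534 → 11.0534 [wait]  node(2,2) S=189.4257 payoff=0.0000 vs cont=3.0568 → 3.0568 [wait]  ⇒ S*(2)=-
t_1: node(1,0) S=123.5955 payoff=0.9545 vs cont=18.8488 → 18.8488 [wait]  node(1,1) S=164.2960 payoff=0.0000 vs cont=7.2591 → 7.2591 [wait]  ⇒ S*(1)=-
t_0: node(0,0) S=142.5000 payoff=0.0000 vs cont=13.3432 → 13.3432 [wait]  ⇒ S*(0)=-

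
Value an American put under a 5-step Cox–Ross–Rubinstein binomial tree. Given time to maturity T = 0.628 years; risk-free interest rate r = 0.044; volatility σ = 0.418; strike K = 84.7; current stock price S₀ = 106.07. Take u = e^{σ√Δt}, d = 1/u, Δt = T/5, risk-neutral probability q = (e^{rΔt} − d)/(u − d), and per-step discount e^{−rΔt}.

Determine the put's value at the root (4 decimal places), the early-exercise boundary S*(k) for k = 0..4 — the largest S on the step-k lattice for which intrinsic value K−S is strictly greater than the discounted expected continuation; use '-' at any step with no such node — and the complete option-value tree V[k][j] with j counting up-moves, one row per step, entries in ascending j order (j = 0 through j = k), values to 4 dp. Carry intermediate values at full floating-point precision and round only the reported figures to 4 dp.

params: Δt=0.12560 u=1.15967 d=0.86231 q=0.48167 e^(-rΔt)=0.99449
t_5 payoffs: 34.1278 16.6882 0.0000 0.0000 0.0000 0.0000
t_4: node(4,0) S=58.6473 payoff=26.0527 vs cont=25.5859 → 26.0527 [stop]  node(4,1) S=78.8715 payoff=5.8285 vs cont=8.6024 → 8.6024 [wait]  node(4,2) S=106.0700 payoff=0.0000 vs cont=0.0000 → 0.0000 [wait]  node(4,3) S=142.6478 payoff=0.0000 vs cont=0.0000 → 0.0000 [wait]  node(4,4) S=191.8392 payoff=0.0000 vs cont=0.0000 → 0.0000 [wait]  ⇒ S*(4)=58.6473
t_3: node(3,0) S=68.0118 payoff=16.6882 vs cont=17.5502 → 17.5502 [wait]  node(3,1) S=91.4653 payoff=0.0000 vs cont=4.4343 → 4.4343 [wait]  node(3,2) S=123.0067 payoff=0.0000 vs cont=0.0000 → 0.0000 [wait]  node(3,3) S=165.4250 payoff=0.0000 vs cont=0.0000 → 0.0000 [wait]  ⇒ S*(3)=-
t_2: node(2,0) S=78.8715 payoff=5.8285 vs cont=11.1708 → 11.1708 [wait]  node(2,1) S=106.0700 payoff=0.0000 vs cont=2.2858 → 2.2858 [wait]  node(2,2) S=142.6478 payoff=0.0000 vs cont=0.0000 → 0.0000 [wait]  ⇒ S*(2)=-
t_1: node(1,0) S=91.4653 payoff=0.0000 vs cont=6.8532 → 6.8532 [wait]  node(1,1) S=123.0067 payoff=0.0000 vs cont=1.1783 → 1.1783 [wait]  ⇒ S*(1)=-
t_0: node(0,0) S=106.0700 payoff=0.0000 vs cont=4.0970 → 4.0970 [wait]  ⇒ S*(0)=-

price = 4.0970
boundary = - - - - 58.6473
tree:
4.0970
6.8532 1.1783
11.1708 2.2858 0.0000
17.5502 4.4343 0.0000 0.0000
26.0527 8.6024 0.0000 0.0000 0.0000
34.1278 16.6882 0.0000 0.0000 0.0000 0.0000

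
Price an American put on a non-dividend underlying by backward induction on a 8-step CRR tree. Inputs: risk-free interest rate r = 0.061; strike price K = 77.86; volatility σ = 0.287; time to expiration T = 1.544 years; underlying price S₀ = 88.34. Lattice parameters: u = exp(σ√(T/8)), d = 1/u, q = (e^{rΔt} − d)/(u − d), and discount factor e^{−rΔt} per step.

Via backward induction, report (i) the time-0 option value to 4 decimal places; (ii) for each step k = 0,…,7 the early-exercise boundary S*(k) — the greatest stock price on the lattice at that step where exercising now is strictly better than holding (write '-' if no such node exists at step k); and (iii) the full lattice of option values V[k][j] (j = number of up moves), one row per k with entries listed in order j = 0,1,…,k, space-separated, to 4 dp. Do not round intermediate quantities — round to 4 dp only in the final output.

price = 5.2037
boundary = - - - - 53.3491 60.5180 53.3491 60.5180
tree:
5.2037
8.0502 2.6465
12.0947 4.4318 1.0284
17.5610 7.2321 1.9002 0.2322
24.5109 11.4288 3.4518 0.4847 0.0000
30.8306 17.3420 6.1307 1.0120 0.0000 0.0000
36.4017 24.5109 10.5530 2.1128 0.0000 0.0000 0.0000
41.3128 30.8306 17.3420 4.4112 0.0000 0.0000 0.0000 0.0000
45.6422 36.4017 24.5109 9.2098 0.0000 0.0000 0.0000 0.0000 0.0000

Δt=0.19300, u=1.13438, d=0.88154, q=0.51536, disc=e^(-rΔt)=0.98830
k=8 terminal: V=max(K-S,0) → 45.6422 36.4017 24.5109 9.2098 0.0000 0.0000 0.0000 0.0000 0.0000
k=7: j=0 S=36.5472 intr=41.3128 cont=40.4016 V=41.3128[EX]; j=1 S=47.0294 intr=30.8306 cont=29.9194 V=30.8306[EX]; j=2 S=60.5180 intr=17.3420 cont=16.4307 V=17.3420[EX]; j=3 S=77.8753 intr=0.0000 cont=4.4112 V=4.4112[hold]; j=4 S=100.2109 intr=0.0000 cont=0.0000 V=0.0000[hold]; j=5 S=128.9527 intr=0.0000 cont=0.0000 V=0.0000[hold]; j=6 S=165.9379 intr=0.0000 cont=0.0000 V=0.0000[hold]; j=7 S=213.5310 intr=0.0000 cont=0.0000 V=0.0000[hold]  S*(7)=60.5180
k=6: j=0 S=41.4583 intr=36.4017 cont=35.4904 V=36.4017[EX]; j=1 S=53.3491 intr=24.5109 cont=23.5997 V=24.5109[EX]; j=2 S=68.6502 intr=9.2098 cont=10.5530 V=10.5530[hold]; j=3 S=88.3400 intr=0.0000 cont=2.1128 V=2.1128[hold]; j=4 S=113.6770 intr=0.0000 cont=0.0000 V=0.0000[hold]; j=5 S=146.2810 intr=0.0000 cont=0.0000 V=0.0000[hold]; j=6 S=188.2363 intr=0.0000 cont=0.0000 V=0.0000[hold]  S*(6)=53.3491
k=5: j=0 S=47.0294 intr=30.8306 cont=29.9194 V=30.8306[EX]; j=1 S=60.5180 intr=17.3420 cont=17.1149 V=17.3420[EX]; j=2 S=77.8753 intr=0.0000 cont=6.1307 V=6.1307[hold]; j=3 S=100.2109 intr=0.0000 cont=1.0120 V=1.0120[hold]; j=4 S=128.9527 intr=0.0000 cont=0.0000 V=0.0000[hold]; j=5 S=165.9379 intr=0.0000 cont=0.0000 V=0.0000[hold]  S*(5)=60.5180
k=4: j=0 S=53.3491 intr=24.5109 cont=23.5997 V=24.5109[EX]; j=1 S=68.6502 intr=9.2098 cont=11.4288 V=11.4288[hold]; j=2 S=88.3400 intr=0.0000 cont=3.4518 V=3.4518[hold]; j=3 S=113.6770 intr=0.0000 cont=0.4847 V=0.4847[hold]; j=4 S=146.2810 intr=0.0000 cont=0.0000 V=0.0000[hold]  S*(4)=53.3491
k=3: j=0 S=60.5180 intr=17.3420 cont=17.5610 V=17.5610[hold]; j=1 S=77.8753 intr=0.0000 cont=7.2321 V=7.2321[hold]; j=2 S=100.2109 intr=0.0000 cont=1.9002 V=1.9002[hold]; j=3 S=128.9527 intr=0.0000 cont=0.2322 V=0.2322[hold]  S*(3)=-
k=2: j=0 S=68.6502 intr=9.2098 cont=12.0947 V=12.0947[hold]; j=1 S=88.3400 intr=0.0000 cont=4.4318 V=4.4318[hold]; j=2 S=113.6770 intr=0.0000 cont=1.0284 V=1.0284[hold]  S*(2)=-
k=1: j=0 S=77.8753 intr=0.0000 cont=8.0502 V=8.0502[hold]; j=1 S=100.2109 intr=0.0000 cont=2.6465 V=2.6465[hold]  S*(1)=-
k=0: j=0 S=88.3400 intr=0.0000 cont=5.2037 V=5.2037[hold]  S*(0)=-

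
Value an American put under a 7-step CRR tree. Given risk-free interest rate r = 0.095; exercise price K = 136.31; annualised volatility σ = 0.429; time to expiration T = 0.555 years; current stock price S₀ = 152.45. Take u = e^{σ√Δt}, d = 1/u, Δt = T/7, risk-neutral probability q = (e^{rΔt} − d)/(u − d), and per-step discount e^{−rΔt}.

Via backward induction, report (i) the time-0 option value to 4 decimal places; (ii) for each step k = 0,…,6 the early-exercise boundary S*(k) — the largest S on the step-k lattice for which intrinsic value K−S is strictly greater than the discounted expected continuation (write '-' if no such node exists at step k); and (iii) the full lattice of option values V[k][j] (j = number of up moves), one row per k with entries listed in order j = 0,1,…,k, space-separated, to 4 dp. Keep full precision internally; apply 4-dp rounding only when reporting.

Δt=0.07929, u=1.12840, d=0.88621, q=0.50106, disc=e^(-rΔt)=0.99250
k=7 terminal: V=max(K-S,0) → 70.8617 52.9763 30.2031 1.2066 0.0000 0.0000 0.0000 0.0000
k=6: j=0 S=73.8515 intr=62.4585 cont=61.4356 V=62.4585[EX]; j=1 S=94.0334 intr=42.2766 cont=41.2537 V=42.2766[EX]; j=2 S=119.7305 intr=16.5795 cont=15.5566 V=16.5795[EX]; j=3 S=152.4500 intr=0.0000 cont=0.5975 V=0.5975[hold]; j=4 S=194.1110 intr=0.0000 cont=0.0000 V=0.0000[hold]; j=5 S=247.1568 intr=0.0000 cont=0.0000 V=0.0000[hold]; j=6 S=314.6989 intr=0.0000 cont=0.0000 V=0.0000[hold]  S*(6)=119.7305
k=5: j=0 S=83.3337 intr=52.9763 cont=51.9534 V=52.9763[EX]; j=1 S=106.1069 intr=30.2031 cont=29.1803 V=30.2031[EX]; j=2 S=135.1034 intr=1.2066 cont=8.5073 V=8.5073[hold]; j=3 S=172.0239 intr=0.0000 cont=0.2959 V=0.2959[hold]; j=4 S=219.0339 intr=0.0000 cont=0.0000 V=0.0000[hold]; j=5 S=278.8906 intr=0.0000 cont=0.0000 V=0.0000[hold]  S*(5)=106.1069
k=4: j=0 S=94.0334 intr=42.2766 cont=41.2537 V=42.2766[EX]; j=1 S=119.7305 intr=16.5795 cont=19.1872 V=19.1872[hold]; j=2 S=152.4500 intr=0.0000 cont=4.3600 V=4.3600[hold]; j=3 S=194.1110 intr=0.0000 cont=0.1465 V=0.1465[hold]; j=4 S=247.1568 intr=0.0000 cont=0.0000 V=0.0000[hold]  S*(4)=94.0334
k=3: j=0 S=106.1069 intr=30.2031 cont=30.4771 V=30.4771[hold]; j=1 S=135.1034 intr=1.2066 cont=11.6697 V=11.6697[hold]; j=2 S=172.0239 intr=0.0000 cont=2.2319 V=2.2319[hold]; j=3 S=219.0339 intr=0.0000 cont=0.0726 V=0.0726[hold]  S*(3)=-
k=2: j=0 S=119.7305 intr=16.5795 cont=20.8956 V=20.8956[hold]; j=1 S=152.4500 intr=0.0000 cont=6.8888 V=6.8888[hold]; j=2 S=194.1110 intr=0.0000 cont=1.1413 V=1.1413[hold]  S*(2)=-
k=1: j=0 S=135.1034 intr=1.2066 cont=13.7732 V=13.7732[hold]; j=1 S=172.0239 intr=0.0000 cont=3.9789 V=3.9789[hold]  S*(1)=-
k=0: j=0 S=152.4500 intr=0.0000 cont=8.7992 V=8.7992[hold]  S*(0)=-

price = 8.7992
boundary = - - - - 94.0334 106.1069 119.7305
tree:
8.7992
13.7732 3.9789
20.8956 6.8888 1.1413
30.4771 11.6697 2.2319 0.0726
42.2766 19.1872 4.3600 0.1465 0.0000
52.9763 30.2031 8.5073 0.2959 0.0000 0.0000
62.4585 42.2766 16.5795 0.5975 0.0000 0.0000 0.0000
70.8617 52.9763 30.2031 1.2066 0.0000 0.0000 0.0000 0.0000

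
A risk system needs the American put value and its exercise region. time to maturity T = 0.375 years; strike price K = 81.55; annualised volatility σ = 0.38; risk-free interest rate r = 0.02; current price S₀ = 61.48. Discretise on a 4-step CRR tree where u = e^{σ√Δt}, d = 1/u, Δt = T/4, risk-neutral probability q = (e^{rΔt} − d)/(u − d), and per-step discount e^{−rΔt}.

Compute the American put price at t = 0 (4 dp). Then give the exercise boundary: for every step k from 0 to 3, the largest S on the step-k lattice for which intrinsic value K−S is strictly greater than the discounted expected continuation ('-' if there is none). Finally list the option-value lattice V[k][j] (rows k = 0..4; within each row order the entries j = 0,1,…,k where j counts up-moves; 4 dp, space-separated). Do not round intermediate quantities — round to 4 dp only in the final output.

Δt=0.09375, u=1.12339, d=0.89016, q=0.47899, disc=e^(-rΔt)=0.99813
k=4 terminal: V=max(K-S,0) → 42.9478 32.8339 20.0700 3.9619 0.0000
k=3: j=0 S=43.3653 intr=38.1847 cont=38.0319 V=38.1847[EX]; j=1 S=54.7272 intr=26.8228 cont=26.6700 V=26.8228[EX]; j=2 S=69.0660 intr=12.4840 cont=12.3312 V=12.4840[EX]; j=3 S=87.1616 intr=0.0000 cont=2.0603 V=2.0603[hold]  S*(3)=69.0660
k=2: j=0 S=48.7161 intr=32.8339 cont=32.6811 V=32.8339[EX]; j=1 S=61.4800 intr=20.0700 cont=19.9172 V=20.0700[EX]; j=2 S=77.5881 intr=3.9619 cont=7.4771 V=7.4771[hold]  S*(2)=61.4800
k=1: j=0 S=54.7272 intr=26.8228 cont=26.6700 V=26.8228[EX]; j=1 S=69.0660 intr=12.4840 cont=14.0118 V=14.0118[hold]  S*(1)=54.7272
k=0: j=0 S=61.4800 intr=20.0700 cont=20.6477 V=20.6477[hold]  S*(0)=-

price = 20.6477
boundary = - 54.7272 61.4800 69.0660
tree:
20.6477
26.8228 14.0118
32.8339 20.0700 7.4771
38.1847 26.8228 12.4840 2.0603
42.9478 32.8339 20.0700 3.9619 0.0000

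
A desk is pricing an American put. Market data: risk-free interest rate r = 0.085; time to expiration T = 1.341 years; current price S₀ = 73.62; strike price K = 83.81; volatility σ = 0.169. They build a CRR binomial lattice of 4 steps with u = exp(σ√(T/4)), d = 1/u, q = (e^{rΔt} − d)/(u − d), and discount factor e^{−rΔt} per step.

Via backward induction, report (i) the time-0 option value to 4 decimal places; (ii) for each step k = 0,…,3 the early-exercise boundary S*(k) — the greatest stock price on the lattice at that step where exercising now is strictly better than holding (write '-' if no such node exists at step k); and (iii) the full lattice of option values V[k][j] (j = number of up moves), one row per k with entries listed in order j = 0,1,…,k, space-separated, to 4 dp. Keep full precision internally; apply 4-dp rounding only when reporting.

Δt=0.33525, u=1.10280, d=0.90678, q=0.62302, disc=e^(-rΔt)=0.97191
k=4 terminal: V=max(K-S,0) → 34.0353 23.2756 10.1900 0.0000 0.0000
k=3: j=0 S=54.8916 intr=28.9184 cont=26.5639 V=28.9184[EX]; j=1 S=66.7574 intr=17.0526 cont=14.6981 V=17.0526[EX]; j=2 S=81.1881 intr=2.6219 cont=3.7335 V=3.7335[hold]; j=3 S=98.7384 intr=0.0000 cont=0.0000 V=0.0000[hold]  S*(3)=66.7574
k=2: j=0 S=60.5344 intr=23.2756 cont=20.9210 V=23.2756[EX]; j=1 S=73.6200 intr=10.1900 cont=8.5085 V=10.1900[EX]; j=2 S=89.5343 intr=0.0000 cont=1.3679 V=1.3679[hold]  S*(2)=73.6200
k=1: j=0 S=66.7574 intr=17.0526 cont=14.6981 V=17.0526[EX]; j=1 S=81.1881 intr=2.6219 cont=4.5617 V=4.5617[hold]  S*(1)=66.7574
k=0: j=0 S=73.6200 intr=10.1900 cont=9.0101 V=10.1900[EX]  S*(0)=73.6200

price = 10.1900
boundary = 73.6200 66.7574 73.6200 66.7574
tree:
10.1900
17.0526 4.5617
23.2756 10.1900 1.3679
28.9184 17.0526 3.7335 0.0000
34.0353 23.2756 10.1900 0.0000 0.0000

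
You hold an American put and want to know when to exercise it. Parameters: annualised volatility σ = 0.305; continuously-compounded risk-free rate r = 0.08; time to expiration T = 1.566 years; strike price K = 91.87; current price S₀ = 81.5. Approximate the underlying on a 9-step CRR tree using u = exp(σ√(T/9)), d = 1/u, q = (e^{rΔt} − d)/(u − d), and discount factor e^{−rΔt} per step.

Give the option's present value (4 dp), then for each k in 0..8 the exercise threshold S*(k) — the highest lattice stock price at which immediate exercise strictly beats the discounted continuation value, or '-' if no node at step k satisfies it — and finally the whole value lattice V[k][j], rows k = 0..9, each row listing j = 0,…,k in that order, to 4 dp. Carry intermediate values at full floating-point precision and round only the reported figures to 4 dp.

params: Δt=0.17400 u=1.13567 d=0.88054 q=0.52318 e^(-rΔt)=0.98618
t_9 payoffs: 65.9355 58.4209 48.7289 36.2287 20.1064 0.0000 0.0000 0.0000 0.0000 0.0000
t_8: node(8,0) S=29.4531 payoff=62.4169 vs cont=61.1470 → 62.4169 [stop]  node(8,1) S=37.9872 payoff=53.8828 vs cont=52.6128 → 53.8828 [stop]  node(8,2) S=48.9941 payoff=42.8759 vs cont=41.6059 → 42.8759 [stop]  node(8,3) S=63.1904 payoff=28.6796 vs cont=27.4097 → 28.6796 [stop]  node(8,4) S=81.5000 payoff=10.3700 vs cont=9.4547 → 10.3700 [stop]  node(8,5) S=105.1149 payoff=0.0000 vs cont=0.0000 → 0.0000 [wait]  node(8,6) S=135.5723 payoff=0.0000 vs cont=0.0000 → 0.0000 [wait]  node(8,7) S=174.8549 payoff=0.0000 vs cont=0.0000 → 0.0000 [wait]  node(8,8) S=225.5197 payoff=0.0000 vs cont=0.0000 → 0.0000 [wait]  ⇒ S*(8)=81.5000
t_7: node(7,0) S=33.4491 payoff=58.4209 vs cont=57.1510 → 58.4209 [stop]  node(7,1) S=43.1411 payoff=48.7289 vs cont=47.4590 → 48.7289 [stop]  node(7,2) S=55.6413 payoff=36.2287 vs cont=34.9587 → 36.2287 [stop]  node(7,3) S=71.7636 payoff=20.1064 vs cont=18.8364 → 20.1064 [stop]  node(7,4) S=92.5574 payoff=0.0000 vs cont=4.8763 → 4.8763 [wait]  node(7,5) S=119.3762 payoff=0.0000 vs cont=0.0000 → 0.0000 [wait]  node(7,6) S=153.9659 payoff=0.0000 vs cont=0.0000 → 0.0000 [wait]  node(7,7) S=198.5780 payoff=0.0000 vs cont=0.0000 → 0.0000 [wait]  ⇒ S*(7)=71.7636
t_6: node(6,0) S=37.9872 payoff=53.8828 vs cont=52.6128 → 53.8828 [stop]  node(6,1) S=48.9941 payoff=42.8759 vs cont=41.6059 → 42.8759 [stop]  node(6,2) S=63.1904 payoff=28.6796 vs cont=27.4097 → 28.6796 [stop]  node(6,3) S=81.5000 payoff=10.3700 vs cont=11.9706 → 11.9706 [wait]  node(6,4) S=105.1149 payoff=0.0000 vs cont=2.2930 → 2.2930 [wait]  node(6,5) S=135.5723 payoff=0.0000 vs cont=0.0000 → 0.0000 [wait]  node(6,6) S=174.8549 payoff=0.0000 vs cont=0.0000 → 0.0000 [wait]  ⇒ S*(6)=63.1904
t_5: node(5,0) S=43.1411 payoff=48.7289 vs cont=47.4590 → 48.7289 [stop]  node(5,1) S=55.6413 payoff=36.2287 vs cont=34.9587 → 36.2287 [stop]  node(5,2) S=71.7636 payoff=20.1064 vs cont=19.6622 → 20.1064 [stop]  node(5,3) S=92.5574 payoff=0.0000 vs cont=6.8120 → 6.8120 [wait]  node(5,4) S=119.3762 payoff=0.0000 vs cont=1.0782 → 1.0782 [wait]  node(5,5) S=153.9659 payoff=0.0000 vs cont=0.0000 → 0.0000 [wait]  ⇒ S*(5)=71.7636
t_4: node(4,0) S=48.9941 payoff=42.8759 vs cont=41.6059 → 42.8759 [stop]  node(4,1) S=63.1904 payoff=28.6796 vs cont=27.4097 → 28.6796 [stop]  node(4,2) S=81.5000 payoff=10.3700 vs cont=12.9693 → 12.9693 [wait]  node(4,3) S=105.1149 payoff=0.0000 vs cont=3.7595 → 3.7595 [wait]  node(4,4) S=135.5723 payoff=0.0000 vs cont=0.5070 → 0.5070 [wait]  ⇒ S*(4)=63.1904
t_3: node(3,0) S=55.6413 payoff=36.2287 vs cont=34.9587 → 36.2287 [stop]  node(3,1) S=71.7636 payoff=20.1064 vs cont=20.1775 → 20.1775 [wait]  node(3,2) S=92.5574 payoff=0.0000 vs cont=8.0383 → 8.0383 [wait]  node(3,3) S=119.3762 payoff=0.0000 vs cont=2.0294 → 2.0294 [wait]  ⇒ S*(3)=55.6413
t_2: node(2,0) S=63.1904 payoff=28.6796 vs cont=27.4464 → 28.6796 [stop]  node(2,1) S=81.5000 payoff=10.3700 vs cont=13.6354 → 13.6354 [wait]  node(2,2) S=105.1149 payoff=0.0000 vs cont=4.8269 → 4.8269 [wait]  ⇒ S*(2)=63.1904
t_1: node(1,0) S=71.7636 payoff=20.1064 vs cont=20.5212 → 20.5212 [wait]  node(1,1) S=92.5574 payoff=0.0000 vs cont=8.9022 → 8.9022 [wait]  ⇒ S*(1)=-
t_0: node(0,0) S=81.5000 payoff=10.3700 vs cont=14.2428 → 14.2428 [wait]  ⇒ S*(0)=-

price = 14.2428
boundary = - - 63.1904 55.6413 63.1904 71.7636 63.1904 71.7636 81.5000
tree:
14.2428
20.5212 8.9022
28.6796 13.6354 4.8269
36.2287 20.1775 8.0383 2.0294
42.8759 28.6796 12.9693 3.7595 0.5070
48.7289 36.2287 20.1064 6.8120 1.0782 0.0000
53.8828 42.8759 28.6796 11.9706 2.2930 0.0000 0.0000
58.4209 48.7289 36.2287 20.1064 4.8763 0.0000 0.0000 0.0000
62.4169 53.8828 42.8759 28.6796 10.3700 0.0000 0.0000 0.0000 0.0000
65.9355 58.4209 48.7289 36.2287 20.1064 0.0000 0.0000 0.0000 0.0000 0.0000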